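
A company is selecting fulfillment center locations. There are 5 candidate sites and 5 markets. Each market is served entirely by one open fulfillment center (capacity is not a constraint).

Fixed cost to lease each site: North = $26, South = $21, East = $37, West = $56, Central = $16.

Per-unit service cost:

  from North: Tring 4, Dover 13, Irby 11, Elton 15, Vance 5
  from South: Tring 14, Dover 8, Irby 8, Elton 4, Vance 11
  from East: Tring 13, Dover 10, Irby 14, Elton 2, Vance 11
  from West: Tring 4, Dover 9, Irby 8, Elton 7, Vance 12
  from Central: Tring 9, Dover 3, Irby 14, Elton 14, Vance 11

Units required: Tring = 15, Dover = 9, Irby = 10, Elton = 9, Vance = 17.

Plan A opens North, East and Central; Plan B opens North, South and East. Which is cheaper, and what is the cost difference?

Plan A is cheaper by 20.

Plan A: {North, East, Central}: Tring→North 4·15=60, Dover→Central 3·9=27, Irby→North 11·10=110, Elton→East 2·9=18, Vance→North 5·17=85. Service 300; fixed 79; total 379.
Plan B: {North, South, East}: Tring→North 4·15=60, Dover→South 8·9=72, Irby→South 8·10=80, Elton→East 2·9=18, Vance→North 5·17=85. Service 315; fixed 84; total 399.
Difference: |379 − 399| = 20.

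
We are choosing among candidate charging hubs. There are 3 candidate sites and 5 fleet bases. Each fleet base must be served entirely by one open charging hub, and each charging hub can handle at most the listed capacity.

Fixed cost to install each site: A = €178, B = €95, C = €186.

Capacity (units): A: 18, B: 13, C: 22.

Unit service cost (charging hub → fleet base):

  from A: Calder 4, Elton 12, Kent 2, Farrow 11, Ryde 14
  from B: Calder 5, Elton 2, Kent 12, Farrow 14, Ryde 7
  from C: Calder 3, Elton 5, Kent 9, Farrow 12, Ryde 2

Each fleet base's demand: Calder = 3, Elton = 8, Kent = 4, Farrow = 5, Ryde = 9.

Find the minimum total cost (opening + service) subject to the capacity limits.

Minimum total cost: 420

Open {B, C}: Calder→C 3·3=9, Elton→B 2·8=16, Kent→C 9·4=36, Farrow→C 12·5=60, Ryde→C 2·9=18.
Loads: B carries 8/13, C carries 21/22. Service 139; fixed 281; total 420.
Next best feasible plan costs 426.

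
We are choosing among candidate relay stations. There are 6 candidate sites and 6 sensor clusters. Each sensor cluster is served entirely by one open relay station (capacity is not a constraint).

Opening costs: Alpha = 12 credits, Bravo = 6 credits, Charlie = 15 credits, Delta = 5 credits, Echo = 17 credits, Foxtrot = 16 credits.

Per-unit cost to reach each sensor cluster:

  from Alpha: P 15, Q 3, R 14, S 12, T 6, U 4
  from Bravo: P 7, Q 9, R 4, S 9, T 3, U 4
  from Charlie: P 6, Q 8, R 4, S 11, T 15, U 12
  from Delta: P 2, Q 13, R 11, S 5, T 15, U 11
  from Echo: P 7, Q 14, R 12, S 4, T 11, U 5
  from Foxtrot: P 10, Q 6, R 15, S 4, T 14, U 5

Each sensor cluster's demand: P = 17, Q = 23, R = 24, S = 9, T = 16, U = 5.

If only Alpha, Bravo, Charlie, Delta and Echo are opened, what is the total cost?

Total cost: 358

Each sensor cluster is assigned to its cheapest site among the open ones.
{Alpha, Bravo, Charlie, Delta, Echo}: P→Delta 2·17=34, Q→Alpha 3·23=69, R→Bravo 4·24=96, S→Echo 4·9=36, T→Bravo 3·16=48, U→Alpha 4·5=20. Service 303; fixed 55; total 358.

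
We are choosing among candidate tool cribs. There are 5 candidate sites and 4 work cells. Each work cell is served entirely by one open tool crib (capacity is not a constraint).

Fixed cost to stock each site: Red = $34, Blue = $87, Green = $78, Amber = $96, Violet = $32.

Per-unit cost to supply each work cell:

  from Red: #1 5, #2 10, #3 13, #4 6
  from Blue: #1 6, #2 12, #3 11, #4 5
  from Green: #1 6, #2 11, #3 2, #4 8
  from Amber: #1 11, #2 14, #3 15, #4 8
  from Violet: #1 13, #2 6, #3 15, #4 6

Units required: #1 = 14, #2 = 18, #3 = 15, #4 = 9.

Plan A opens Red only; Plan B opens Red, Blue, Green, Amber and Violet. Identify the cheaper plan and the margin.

Plan A: {Red}: #1→Red 5·14=70, #2→Red 10·18=180, #3→Red 13·15=195, #4→Red 6·9=54. Service 499; fixed 34; total 533.
Plan B: {Red, Blue, Green, Amber, Violet}: #1→Red 5·14=70, #2→Violet 6·18=108, #3→Green 2·15=30, #4→Blue 5·9=45. Service 253; fixed 327; total 580.
Difference: |533 − 580| = 47.

Plan A is cheaper by 47.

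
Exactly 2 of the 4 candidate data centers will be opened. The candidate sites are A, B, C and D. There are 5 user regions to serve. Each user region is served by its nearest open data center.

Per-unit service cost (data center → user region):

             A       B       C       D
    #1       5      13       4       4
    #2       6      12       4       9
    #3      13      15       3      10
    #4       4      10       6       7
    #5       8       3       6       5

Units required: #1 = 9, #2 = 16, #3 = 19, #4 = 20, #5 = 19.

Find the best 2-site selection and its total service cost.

With exactly 2 open, each user region uses its cheapest among the chosen.
{B, C}: #1→C 4·9=36, #2→C 4·16=64, #3→C 3·19=57, #4→C 6·20=120, #5→B 3·19=57. Service cost 334.
{A, C}: service cost 351
{C, D}: service cost 372
Among all 6 size-2 choices, {B, C} is lowest.

Choose B and C; total service cost 334.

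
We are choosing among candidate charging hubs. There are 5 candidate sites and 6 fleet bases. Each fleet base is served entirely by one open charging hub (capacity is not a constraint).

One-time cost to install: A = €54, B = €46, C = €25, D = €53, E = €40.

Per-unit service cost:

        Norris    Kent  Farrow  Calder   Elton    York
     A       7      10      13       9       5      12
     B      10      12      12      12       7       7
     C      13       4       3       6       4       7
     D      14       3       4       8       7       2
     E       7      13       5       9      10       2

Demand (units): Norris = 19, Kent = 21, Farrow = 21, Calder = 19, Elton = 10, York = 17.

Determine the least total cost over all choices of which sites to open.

For any fixed open set, each fleet base goes to its cheapest open site; total = fixed + service.
{C, E}: Norris→E 7·19=133, Kent→C 4·21=84, Farrow→C 3·21=63, Calder→C 6·19=114, Elton→C 4·10=40, York→E 2·17=34. Service 468; fixed 65; total 533.
{C, D, E}: service 447 + fixed 118 = 565
{A, C, D}: service 447 + fixed 132 = 579
{A, B, C, D, E}: service 447 + fixed 218 = 665
No other subset beats 533.

Minimum total cost: 533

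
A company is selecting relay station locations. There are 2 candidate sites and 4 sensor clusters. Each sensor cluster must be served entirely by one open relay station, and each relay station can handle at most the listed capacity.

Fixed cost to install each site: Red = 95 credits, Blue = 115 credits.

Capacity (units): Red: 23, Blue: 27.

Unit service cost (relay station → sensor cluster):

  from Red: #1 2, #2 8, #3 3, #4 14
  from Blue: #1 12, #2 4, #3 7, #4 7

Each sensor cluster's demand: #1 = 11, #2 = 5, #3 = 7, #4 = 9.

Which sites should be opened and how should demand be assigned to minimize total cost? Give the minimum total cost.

Minimum total cost: 336

Open {Red, Blue}: #1→Red 2·11=22, #2→Blue 4·5=20, #3→Red 3·7=21, #4→Blue 7·9=63.
Loads: Red carries 18/23, Blue carries 14/27. Service 126; fixed 210; total 336.
Next best feasible plan costs 356.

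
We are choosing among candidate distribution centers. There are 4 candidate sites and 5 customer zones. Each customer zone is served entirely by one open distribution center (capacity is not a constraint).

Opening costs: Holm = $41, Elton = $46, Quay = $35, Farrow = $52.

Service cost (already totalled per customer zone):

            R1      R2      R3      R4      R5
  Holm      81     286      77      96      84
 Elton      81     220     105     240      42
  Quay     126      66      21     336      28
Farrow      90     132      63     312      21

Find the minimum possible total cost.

Minimum total cost: 368

For any fixed open set, each customer zone goes to its cheapest open site; total = fixed + service.
{Holm, Quay}: R1→Holm 81, R2→Quay 66, R3→Quay 21, R4→Holm 96, R5→Quay 28. Service 292; fixed 76; total 368.
{Holm, Quay, Farrow}: R1→Holm 81, R2→Quay 66, R3→Quay 21, R4→Holm 96, R5→Farrow 21. Service 285; fixed 128; total 413.
{Holm, Elton, Quay}: service 292 + fixed 122 = 414
{Holm, Elton, Quay, Farrow}: R1→Holm 81, R2→Quay 66, R3→Quay 21, R4→Holm 96, R5→Farrow 21. Service 285; fixed 174; total 459.
No other subset beats 368.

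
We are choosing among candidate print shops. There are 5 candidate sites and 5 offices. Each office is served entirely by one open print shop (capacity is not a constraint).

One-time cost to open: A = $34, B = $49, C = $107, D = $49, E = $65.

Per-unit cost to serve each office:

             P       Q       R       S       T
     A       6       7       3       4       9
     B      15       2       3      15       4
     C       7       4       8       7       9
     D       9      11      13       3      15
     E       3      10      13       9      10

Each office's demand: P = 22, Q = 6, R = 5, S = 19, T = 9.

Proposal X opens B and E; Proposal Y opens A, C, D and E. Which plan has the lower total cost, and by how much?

Proposal X is cheaper by 84.

Proposal X: {B, E}: P→E 3·22=66, Q→B 2·6=12, R→B 3·5=15, S→E 9·19=171, T→B 4·9=36. Service 300; fixed 114; total 414.
Proposal Y: {A, C, D, E}: P→E 3·22=66, Q→C 4·6=24, R→A 3·5=15, S→D 3·19=57, T→A 9·9=81. Service 243; fixed 255; total 498.
Difference: |414 − 498| = 84.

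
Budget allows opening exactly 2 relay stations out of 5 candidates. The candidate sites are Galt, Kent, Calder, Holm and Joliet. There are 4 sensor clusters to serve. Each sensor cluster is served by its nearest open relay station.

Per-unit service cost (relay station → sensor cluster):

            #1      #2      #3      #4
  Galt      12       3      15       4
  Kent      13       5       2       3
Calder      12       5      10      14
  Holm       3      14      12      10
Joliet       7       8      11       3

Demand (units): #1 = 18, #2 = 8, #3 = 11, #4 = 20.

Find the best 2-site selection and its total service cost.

With exactly 2 open, each sensor cluster uses its cheapest among the chosen.
{Kent, Holm}: #1→Holm 3·18=54, #2→Kent 5·8=40, #3→Kent 2·11=22, #4→Kent 3·20=60. Service cost 176.
{Kent, Joliet}: service cost 248
{Galt, Holm}: service cost 290
Among all 10 size-2 choices, {Kent, Holm} is lowest.

Choose Kent and Holm; total service cost 176.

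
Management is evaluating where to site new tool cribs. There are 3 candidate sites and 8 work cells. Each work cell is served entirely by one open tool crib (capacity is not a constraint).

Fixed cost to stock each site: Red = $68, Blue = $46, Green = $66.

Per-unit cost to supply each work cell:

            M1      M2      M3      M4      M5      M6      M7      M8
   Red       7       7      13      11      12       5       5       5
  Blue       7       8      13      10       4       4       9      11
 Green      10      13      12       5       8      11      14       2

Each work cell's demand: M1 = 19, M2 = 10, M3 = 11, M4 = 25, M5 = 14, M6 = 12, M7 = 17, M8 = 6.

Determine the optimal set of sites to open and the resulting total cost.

Open Red, Blue and Green; minimum total cost 841.

For any fixed open set, each work cell goes to its cheapest open site; total = fixed + service.
{Red, Blue, Green}: M1→Red 7·19=133, M2→Red 7·10=70, M3→Green 12·11=132, M4→Green 5·25=125, M5→Blue 4·14=56, M6→Blue 4·12=48, M7→Red 5·17=85, M8→Green 2·6=12. Service 661; fixed 180; total 841.
{Blue, Green}: service 739 + fixed 112 = 851
{Red, Green}: M1→Red 7·19=133, M2→Red 7·10=70, M3→Green 12·11=132, M4→Green 5·25=125, M5→Green 8·14=112, M6→Red 5·12=60, M7→Red 5·17=85, M8→Green 2·6=12. Service 729; fixed 134; total 863.
{Blue}: service 929 + fixed 46 = 975
No other subset beats 841.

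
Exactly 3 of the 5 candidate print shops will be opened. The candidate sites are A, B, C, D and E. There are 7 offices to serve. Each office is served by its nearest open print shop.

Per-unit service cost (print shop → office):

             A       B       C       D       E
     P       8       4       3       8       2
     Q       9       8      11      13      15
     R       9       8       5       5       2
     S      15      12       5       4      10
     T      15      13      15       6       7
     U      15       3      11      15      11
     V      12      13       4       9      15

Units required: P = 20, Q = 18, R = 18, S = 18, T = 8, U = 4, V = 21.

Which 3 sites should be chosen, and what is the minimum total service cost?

With exactly 3 open, each office uses its cheapest among the chosen.
{B, C, E}: P→E 2·20=40, Q→B 8·18=144, R→E 2·18=36, S→C 5·18=90, T→E 7·8=56, U→B 3·4=12, V→C 4·21=84. Service cost 462.
{B, C, D}: service cost 510
{A, C, E}: service cost 512
Among all 10 size-3 choices, {B, C, E} is lowest.

Choose B, C and E; total service cost 462.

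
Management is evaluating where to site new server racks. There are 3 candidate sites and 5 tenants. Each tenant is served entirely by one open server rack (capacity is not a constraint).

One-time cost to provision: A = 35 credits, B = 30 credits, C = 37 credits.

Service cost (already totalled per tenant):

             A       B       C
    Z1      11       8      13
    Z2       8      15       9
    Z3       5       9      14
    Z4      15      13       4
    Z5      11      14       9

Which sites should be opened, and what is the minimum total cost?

For any fixed open set, each tenant goes to its cheapest open site; total = fixed + service.
{A}: Z1→A 11, Z2→A 8, Z3→A 5, Z4→A 15, Z5→A 11. Service 50; fixed 35; total 85.
{C}: service 49 + fixed 37 = 86
{B}: service 59 + fixed 30 = 89
{A, B, C}: service 34 + fixed 102 = 136
(All 7 nonempty subsets were checked; A only is lowest.)

Open A only; minimum total cost 85.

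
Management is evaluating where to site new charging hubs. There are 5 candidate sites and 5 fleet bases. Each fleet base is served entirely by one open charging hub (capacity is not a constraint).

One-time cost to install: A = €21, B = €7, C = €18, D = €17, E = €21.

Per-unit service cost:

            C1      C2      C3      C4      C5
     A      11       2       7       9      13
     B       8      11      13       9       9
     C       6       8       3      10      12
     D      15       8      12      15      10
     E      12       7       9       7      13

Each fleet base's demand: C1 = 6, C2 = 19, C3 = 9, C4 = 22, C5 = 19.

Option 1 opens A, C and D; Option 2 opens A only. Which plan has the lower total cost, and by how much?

Option 1 is cheaper by 88.

Option 1: {A, C, D}: C1→C 6·6=36, C2→A 2·19=38, C3→C 3·9=27, C4→A 9·22=198, C5→D 10·19=190. Service 489; fixed 56; total 545.
Option 2: {A}: C1→A 11·6=66, C2→A 2·19=38, C3→A 7·9=63, C4→A 9·22=198, C5→A 13·19=247. Service 612; fixed 21; total 633.
Difference: |545 − 633| = 88.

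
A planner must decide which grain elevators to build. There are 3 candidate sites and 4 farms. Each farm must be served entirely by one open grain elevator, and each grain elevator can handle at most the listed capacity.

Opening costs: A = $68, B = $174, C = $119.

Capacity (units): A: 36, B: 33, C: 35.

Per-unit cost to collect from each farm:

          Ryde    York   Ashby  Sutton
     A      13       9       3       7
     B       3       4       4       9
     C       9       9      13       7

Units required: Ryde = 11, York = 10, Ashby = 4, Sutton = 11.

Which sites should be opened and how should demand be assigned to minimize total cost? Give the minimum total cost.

Open {A}: Ryde→A 13·11=143, York→A 9·10=90, Ashby→A 3·4=12, Sutton→A 7·11=77.
Loads: A carries 36/36. Service 322; fixed 68; total 390.
Next best feasible plan costs 404.

Minimum total cost: 390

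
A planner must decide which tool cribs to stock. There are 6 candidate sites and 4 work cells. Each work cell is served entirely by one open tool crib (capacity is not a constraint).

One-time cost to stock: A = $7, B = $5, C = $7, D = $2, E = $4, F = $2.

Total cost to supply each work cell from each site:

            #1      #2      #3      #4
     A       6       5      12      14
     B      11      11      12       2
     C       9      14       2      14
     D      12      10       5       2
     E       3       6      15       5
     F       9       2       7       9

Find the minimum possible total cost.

For any fixed open set, each work cell goes to its cheapest open site; total = fixed + service.
{D, E, F}: #1→E 3, #2→F 2, #3→D 5, #4→D 2. Service 12; fixed 8; total 20.
{D, E}: #1→E 3, #2→E 6, #3→D 5, #4→D 2. Service 16; fixed 6; total 22.
{D, F}: #1→F 9, #2→F 2, #3→D 5, #4→D 2. Service 18; fixed 4; total 22.
{A, B, C, D, E, F}: #1→E 3, #2→F 2, #3→C 2, #4→B 2. Service 9; fixed 27; total 36.
No other subset beats 20.

Minimum total cost: 20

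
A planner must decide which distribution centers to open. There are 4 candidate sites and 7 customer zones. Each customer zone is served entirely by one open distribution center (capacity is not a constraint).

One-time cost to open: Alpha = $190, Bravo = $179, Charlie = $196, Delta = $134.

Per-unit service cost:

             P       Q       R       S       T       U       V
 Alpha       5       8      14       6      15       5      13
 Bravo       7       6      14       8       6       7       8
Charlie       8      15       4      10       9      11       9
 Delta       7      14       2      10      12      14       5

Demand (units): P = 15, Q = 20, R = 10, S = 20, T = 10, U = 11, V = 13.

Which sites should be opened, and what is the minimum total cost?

Open Bravo and Delta; minimum total cost 920.

For any fixed open set, each customer zone goes to its cheapest open site; total = fixed + service.
{Bravo, Delta}: P→Bravo 7·15=105, Q→Bravo 6·20=120, R→Delta 2·10=20, S→Bravo 8·20=160, T→Bravo 6·10=60, U→Bravo 7·11=77, V→Delta 5·13=65. Service 607; fixed 313; total 920.
{Alpha, Delta}: P→Alpha 5·15=75, Q→Alpha 8·20=160, R→Delta 2·10=20, S→Alpha 6·20=120, T→Delta 12·10=120, U→Alpha 5·11=55, V→Delta 5·13=65. Service 615; fixed 324; total 939.
{Bravo}: P→Bravo 7·15=105, Q→Bravo 6·20=120, R→Bravo 14·10=140, S→Bravo 8·20=160, T→Bravo 6·10=60, U→Bravo 7·11=77, V→Bravo 8·13=104. Service 766; fixed 179; total 945.
{Alpha, Bravo, Charlie, Delta}: service 515 + fixed 699 = 1214
No other subset beats 920.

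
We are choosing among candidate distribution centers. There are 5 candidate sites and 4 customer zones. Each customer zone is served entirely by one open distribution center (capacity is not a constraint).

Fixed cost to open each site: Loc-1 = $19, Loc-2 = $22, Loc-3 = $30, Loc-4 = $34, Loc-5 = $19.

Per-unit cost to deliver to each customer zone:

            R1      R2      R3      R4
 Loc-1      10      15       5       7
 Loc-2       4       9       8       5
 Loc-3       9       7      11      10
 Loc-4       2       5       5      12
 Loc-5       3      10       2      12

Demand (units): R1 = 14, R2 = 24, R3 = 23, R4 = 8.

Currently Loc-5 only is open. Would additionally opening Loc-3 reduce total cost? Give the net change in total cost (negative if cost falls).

Yes — net change −58 (cost falls by 58).

Current service cost with {Loc-5}: 424.
Adding Loc-3: each customer zone re-picks its cheapest; new service cost 336, saving 88.
Extra fixed cost: 30. Net change = 30 − 88 = -58.
(Totals: 443 → 385.)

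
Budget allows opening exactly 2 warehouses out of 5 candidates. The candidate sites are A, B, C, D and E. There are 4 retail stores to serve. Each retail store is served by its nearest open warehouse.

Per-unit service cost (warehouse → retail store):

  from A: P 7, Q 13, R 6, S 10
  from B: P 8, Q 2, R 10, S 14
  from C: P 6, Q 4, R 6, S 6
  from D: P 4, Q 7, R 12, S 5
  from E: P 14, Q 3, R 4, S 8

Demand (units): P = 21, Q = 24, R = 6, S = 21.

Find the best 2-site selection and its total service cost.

Choose D and E; total service cost 285.

With exactly 2 open, each retail store uses its cheapest among the chosen.
{D, E}: P→D 4·21=84, Q→E 3·24=72, R→E 4·6=24, S→D 5·21=105. Service cost 285.
{B, D}: service cost 297
{C, D}: service cost 321
Among all 10 size-2 choices, {D, E} is lowest.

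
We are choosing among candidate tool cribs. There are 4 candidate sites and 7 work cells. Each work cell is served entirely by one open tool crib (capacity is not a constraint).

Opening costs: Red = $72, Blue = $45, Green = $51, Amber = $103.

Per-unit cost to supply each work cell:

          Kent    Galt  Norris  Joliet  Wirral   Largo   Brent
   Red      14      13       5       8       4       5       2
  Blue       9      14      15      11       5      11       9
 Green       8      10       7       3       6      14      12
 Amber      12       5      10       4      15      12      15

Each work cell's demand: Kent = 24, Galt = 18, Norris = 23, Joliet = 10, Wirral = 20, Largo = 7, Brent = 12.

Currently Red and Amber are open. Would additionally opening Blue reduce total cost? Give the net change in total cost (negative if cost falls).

Current service cost with {Red, Amber}: 672.
Adding Blue: each work cell re-picks its cheapest; new service cost 600, saving 72.
Extra fixed cost: 45. Net change = 45 − 72 = -27.
(Totals: 847 → 820.)

Yes — net change −27 (cost falls by 27).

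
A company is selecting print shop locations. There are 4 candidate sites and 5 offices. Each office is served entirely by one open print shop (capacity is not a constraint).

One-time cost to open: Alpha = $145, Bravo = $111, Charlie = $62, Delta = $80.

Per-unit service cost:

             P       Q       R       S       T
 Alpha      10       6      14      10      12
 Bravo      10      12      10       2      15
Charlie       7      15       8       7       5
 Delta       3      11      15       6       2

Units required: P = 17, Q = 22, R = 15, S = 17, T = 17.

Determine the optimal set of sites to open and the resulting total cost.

For any fixed open set, each office goes to its cheapest open site; total = fixed + service.
{Charlie, Delta}: P→Delta 3·17=51, Q→Delta 11·22=242, R→Charlie 8·15=120, S→Delta 6·17=102, T→Delta 2·17=34. Service 549; fixed 142; total 691.
{Bravo, Delta}: service 511 + fixed 191 = 702
{Alpha, Charlie, Delta}: P→Delta 3·17=51, Q→Alpha 6·22=132, R→Charlie 8·15=120, S→Delta 6·17=102, T→Delta 2·17=34. Service 439; fixed 287; total 726.
{Alpha, Bravo, Charlie, Delta}: service 371 + fixed 398 = 769
No other subset beats 691.

Open Charlie and Delta; minimum total cost 691.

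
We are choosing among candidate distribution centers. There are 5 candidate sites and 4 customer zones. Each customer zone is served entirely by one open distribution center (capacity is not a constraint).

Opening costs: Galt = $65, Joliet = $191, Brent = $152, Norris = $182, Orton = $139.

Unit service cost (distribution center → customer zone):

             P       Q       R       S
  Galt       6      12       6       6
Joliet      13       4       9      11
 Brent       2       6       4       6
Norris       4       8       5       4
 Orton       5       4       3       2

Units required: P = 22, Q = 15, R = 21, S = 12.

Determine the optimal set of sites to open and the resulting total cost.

For any fixed open set, each customer zone goes to its cheapest open site; total = fixed + service.
{Orton}: P→Orton 5·22=110, Q→Orton 4·15=60, R→Orton 3·21=63, S→Orton 2·12=24. Service 257; fixed 139; total 396.
{Brent}: service 290 + fixed 152 = 442
{Galt, Orton}: service 257 + fixed 204 = 461
{Galt, Joliet, Brent, Norris, Orton}: service 191 + fixed 729 = 920
No other subset beats 396.

Open Orton only; minimum total cost 396.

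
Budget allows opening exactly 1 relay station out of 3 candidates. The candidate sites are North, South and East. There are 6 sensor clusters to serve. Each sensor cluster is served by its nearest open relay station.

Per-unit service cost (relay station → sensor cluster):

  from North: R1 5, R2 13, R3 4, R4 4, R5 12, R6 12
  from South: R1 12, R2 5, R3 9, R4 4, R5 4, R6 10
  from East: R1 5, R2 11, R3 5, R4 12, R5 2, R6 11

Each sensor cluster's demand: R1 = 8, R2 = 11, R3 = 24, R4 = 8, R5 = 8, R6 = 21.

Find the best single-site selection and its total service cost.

With exactly 1 open, each sensor cluster uses its cheapest among the chosen.
{East}: R1→East 5·8=40, R2→East 11·11=121, R3→East 5·24=120, R4→East 12·8=96, R5→East 2·8=16, R6→East 11·21=231. Service cost 624.
{South}: service cost 641
{North}: service cost 659
Among all 3 size-1 choices, {East} is lowest.

Choose East only; total service cost 624.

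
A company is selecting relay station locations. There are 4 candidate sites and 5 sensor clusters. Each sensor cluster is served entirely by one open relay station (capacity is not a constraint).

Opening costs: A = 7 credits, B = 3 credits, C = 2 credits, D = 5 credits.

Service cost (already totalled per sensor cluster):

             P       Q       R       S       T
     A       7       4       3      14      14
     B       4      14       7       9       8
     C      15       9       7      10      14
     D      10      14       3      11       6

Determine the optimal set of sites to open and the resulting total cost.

Open A and B; minimum total cost 38.

For any fixed open set, each sensor cluster goes to its cheapest open site; total = fixed + service.
{A, B}: P→B 4, Q→A 4, R→A 3, S→B 9, T→B 8. Service 28; fixed 10; total 38.
{A, B, C}: P→B 4, Q→A 4, R→A 3, S→B 9, T→B 8. Service 28; fixed 12; total 40.
{A, B, D}: P→B 4, Q→A 4, R→A 3, S→B 9, T→D 6. Service 26; fixed 15; total 41.
{A, B, C, D}: P→B 4, Q→A 4, R→A 3, S→B 9, T→D 6. Service 26; fixed 17; total 43.
(All 15 nonempty subsets were checked; A and B is lowest.)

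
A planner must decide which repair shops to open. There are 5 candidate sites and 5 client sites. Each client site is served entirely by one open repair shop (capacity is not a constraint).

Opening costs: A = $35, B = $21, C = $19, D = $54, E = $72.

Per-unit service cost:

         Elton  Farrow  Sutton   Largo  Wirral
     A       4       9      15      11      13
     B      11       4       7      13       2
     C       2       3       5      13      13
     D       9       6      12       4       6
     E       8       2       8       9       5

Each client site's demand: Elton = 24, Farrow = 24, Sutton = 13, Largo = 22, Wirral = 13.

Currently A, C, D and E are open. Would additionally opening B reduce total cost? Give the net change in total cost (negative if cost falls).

Current service cost with {A, C, D, E}: 314.
Adding B: each client site re-picks its cheapest; new service cost 275, saving 39.
Extra fixed cost: 21. Net change = 21 − 39 = -18.
(Totals: 494 → 476.)

Yes — net change −18 (cost falls by 18).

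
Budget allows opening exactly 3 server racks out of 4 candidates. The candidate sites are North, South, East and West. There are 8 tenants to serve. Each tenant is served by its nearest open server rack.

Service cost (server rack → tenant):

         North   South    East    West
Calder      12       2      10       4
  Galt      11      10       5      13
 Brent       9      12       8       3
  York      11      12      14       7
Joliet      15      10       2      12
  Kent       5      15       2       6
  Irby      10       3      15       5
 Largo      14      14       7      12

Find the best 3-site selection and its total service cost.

Choose South, East and West; total service cost 31.

With exactly 3 open, each tenant uses its cheapest among the chosen.
{South, East, West}: Calder→South 2, Galt→East 5, Brent→West 3, York→West 7, Joliet→East 2, Kent→East 2, Irby→South 3, Largo→East 7. Service cost 31.
{North, East, West}: service cost 35
{North, South, East}: service cost 40
Among all 4 size-3 choices, {South, East, West} is lowest.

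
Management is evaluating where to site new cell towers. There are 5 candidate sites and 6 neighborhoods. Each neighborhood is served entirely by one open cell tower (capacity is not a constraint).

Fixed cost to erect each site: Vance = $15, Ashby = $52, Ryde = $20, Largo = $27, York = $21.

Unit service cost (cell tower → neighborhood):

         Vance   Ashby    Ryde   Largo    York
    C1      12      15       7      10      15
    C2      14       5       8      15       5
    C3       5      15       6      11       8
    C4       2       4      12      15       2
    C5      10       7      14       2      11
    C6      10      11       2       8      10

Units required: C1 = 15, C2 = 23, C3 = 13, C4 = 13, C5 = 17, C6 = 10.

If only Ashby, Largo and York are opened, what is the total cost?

Total cost: 609

Each neighborhood is assigned to its cheapest site among the open ones.
{Ashby, Largo, York}: C1→Largo 10·15=150, C2→Ashby 5·23=115, C3→York 8·13=104, C4→York 2·13=26, C5→Largo 2·17=34, C6→Largo 8·10=80. Service 509; fixed 100; total 609.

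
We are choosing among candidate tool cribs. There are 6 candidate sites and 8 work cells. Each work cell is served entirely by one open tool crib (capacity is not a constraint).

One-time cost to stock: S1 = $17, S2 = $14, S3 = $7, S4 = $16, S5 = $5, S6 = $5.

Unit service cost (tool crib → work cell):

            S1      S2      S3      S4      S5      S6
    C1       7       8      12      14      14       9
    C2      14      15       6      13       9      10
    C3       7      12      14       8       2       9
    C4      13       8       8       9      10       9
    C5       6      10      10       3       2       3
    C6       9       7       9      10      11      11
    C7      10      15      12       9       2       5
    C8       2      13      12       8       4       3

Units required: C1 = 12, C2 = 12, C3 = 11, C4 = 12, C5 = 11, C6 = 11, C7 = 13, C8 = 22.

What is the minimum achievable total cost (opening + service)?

For any fixed open set, each work cell goes to its cheapest open site; total = fixed + service.
{S1, S2, S3, S5}: C1→S1 7·12=84, C2→S3 6·12=72, C3→S5 2·11=22, C4→S2 8·12=96, C5→S5 2·11=22, C6→S2 7·11=77, C7→S5 2·13=26, C8→S1 2·22=44. Service 443; fixed 43; total 486.
{S1, S2, S3, S5, S6}: service 443 + fixed 48 = 491
{S1, S3, S5}: C1→S1 7·12=84, C2→S3 6·12=72, C3→S5 2·11=22, C4→S3 8·12=96, C5→S5 2·11=22, C6→S1 9·11=99, C7→S5 2·13=26, C8→S1 2·22=44. Service 465; fixed 29; total 494.
{S1, S2, S3, S4, S5, S6}: service 443 + fixed 64 = 507
No other subset beats 486.

Minimum total cost: 486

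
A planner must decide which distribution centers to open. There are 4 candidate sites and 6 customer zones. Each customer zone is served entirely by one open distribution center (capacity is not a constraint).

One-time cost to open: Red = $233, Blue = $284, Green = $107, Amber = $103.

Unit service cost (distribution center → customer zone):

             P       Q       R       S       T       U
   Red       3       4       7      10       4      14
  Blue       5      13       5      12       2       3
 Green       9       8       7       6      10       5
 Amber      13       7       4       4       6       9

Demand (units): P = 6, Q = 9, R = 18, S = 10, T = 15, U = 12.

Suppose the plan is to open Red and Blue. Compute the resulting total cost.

Each customer zone is assigned to its cheapest site among the open ones.
{Red, Blue}: P→Red 3·6=18, Q→Red 4·9=36, R→Blue 5·18=90, S→Red 10·10=100, T→Blue 2·15=30, U→Blue 3·12=36. Service 310; fixed 517; total 827.

Total cost: 827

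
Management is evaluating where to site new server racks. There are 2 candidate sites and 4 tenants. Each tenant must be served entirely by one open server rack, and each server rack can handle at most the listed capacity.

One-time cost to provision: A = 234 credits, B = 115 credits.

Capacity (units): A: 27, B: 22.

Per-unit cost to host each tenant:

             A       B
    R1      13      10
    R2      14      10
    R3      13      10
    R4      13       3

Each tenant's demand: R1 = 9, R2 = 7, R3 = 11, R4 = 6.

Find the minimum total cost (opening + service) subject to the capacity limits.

Minimum total cost: 670

Open {A, B}: R1→B 10·9=90, R2→B 10·7=70, R3→A 13·11=143, R4→B 3·6=18.
Loads: A carries 11/27, B carries 22/22. Service 321; fixed 349; total 670.
Next best feasible plan costs 692.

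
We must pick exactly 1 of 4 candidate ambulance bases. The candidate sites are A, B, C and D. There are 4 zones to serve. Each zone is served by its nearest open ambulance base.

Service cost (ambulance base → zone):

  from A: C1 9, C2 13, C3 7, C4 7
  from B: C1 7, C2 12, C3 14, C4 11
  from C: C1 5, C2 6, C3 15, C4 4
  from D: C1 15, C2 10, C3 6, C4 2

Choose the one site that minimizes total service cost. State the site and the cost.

With exactly 1 open, each zone uses its cheapest among the chosen.
{C}: C1→C 5, C2→C 6, C3→C 15, C4→C 4. Service cost 30.
{D}: service cost 33
{A}: service cost 36
Among all 4 size-1 choices, {C} is lowest.

Choose C only; total service cost 30.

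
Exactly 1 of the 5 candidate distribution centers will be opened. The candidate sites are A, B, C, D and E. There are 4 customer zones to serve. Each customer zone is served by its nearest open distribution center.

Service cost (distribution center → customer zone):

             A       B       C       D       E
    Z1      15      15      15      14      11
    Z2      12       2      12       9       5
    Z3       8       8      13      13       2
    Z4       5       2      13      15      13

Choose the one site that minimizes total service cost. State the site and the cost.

With exactly 1 open, each customer zone uses its cheapest among the chosen.
{B}: Z1→B 15, Z2→B 2, Z3→B 8, Z4→B 2. Service cost 27.
{E}: service cost 31
{A}: service cost 40
Among all 5 size-1 choices, {B} is lowest.

Choose B only; total service cost 27.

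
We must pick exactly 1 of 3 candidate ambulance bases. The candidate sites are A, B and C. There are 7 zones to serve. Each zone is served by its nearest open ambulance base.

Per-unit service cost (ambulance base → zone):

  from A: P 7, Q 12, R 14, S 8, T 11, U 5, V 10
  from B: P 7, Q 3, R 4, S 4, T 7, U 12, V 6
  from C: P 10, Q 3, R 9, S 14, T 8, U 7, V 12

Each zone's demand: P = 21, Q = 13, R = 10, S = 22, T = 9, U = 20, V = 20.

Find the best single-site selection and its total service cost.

Choose B only; total service cost 737.

With exactly 1 open, each zone uses its cheapest among the chosen.
{B}: P→B 7·21=147, Q→B 3·13=39, R→B 4·10=40, S→B 4·22=88, T→B 7·9=63, U→B 12·20=240, V→B 6·20=120. Service cost 737.
{A}: service cost 1018
{C}: service cost 1099
Among all 3 size-1 choices, {B} is lowest.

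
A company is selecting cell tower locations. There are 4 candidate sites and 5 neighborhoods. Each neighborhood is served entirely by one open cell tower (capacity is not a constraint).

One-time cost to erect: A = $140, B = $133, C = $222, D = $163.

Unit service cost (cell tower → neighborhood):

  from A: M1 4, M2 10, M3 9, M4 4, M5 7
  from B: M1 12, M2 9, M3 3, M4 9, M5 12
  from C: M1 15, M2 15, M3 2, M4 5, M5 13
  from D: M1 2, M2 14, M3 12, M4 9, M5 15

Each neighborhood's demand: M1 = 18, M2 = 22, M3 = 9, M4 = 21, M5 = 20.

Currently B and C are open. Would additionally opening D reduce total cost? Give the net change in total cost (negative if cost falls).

Current service cost with {B, C}: 777.
Adding D: each neighborhood re-picks its cheapest; new service cost 597, saving 180.
Extra fixed cost: 163. Net change = 163 − 180 = -17.
(Totals: 1132 → 1115.)

Yes — net change −17 (cost falls by 17).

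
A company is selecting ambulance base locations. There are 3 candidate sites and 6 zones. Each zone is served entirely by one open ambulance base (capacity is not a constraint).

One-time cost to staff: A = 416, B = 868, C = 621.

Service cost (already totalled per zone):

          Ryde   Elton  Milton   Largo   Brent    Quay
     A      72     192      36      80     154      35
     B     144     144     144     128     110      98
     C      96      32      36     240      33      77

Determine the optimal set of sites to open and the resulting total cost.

Open A only; minimum total cost 985.

For any fixed open set, each zone goes to its cheapest open site; total = fixed + service.
{A}: Ryde→A 72, Elton→A 192, Milton→A 36, Largo→A 80, Brent→A 154, Quay→A 35. Service 569; fixed 416; total 985.
{C}: service 514 + fixed 621 = 1135
{A, C}: Ryde→A 72, Elton→C 32, Milton→A 36, Largo→A 80, Brent→C 33, Quay→A 35. Service 288; fixed 1037; total 1325.
{A, B, C}: Ryde→A 72, Elton→C 32, Milton→A 36, Largo→A 80, Brent→C 33, Quay→A 35. Service 288; fixed 1905; total 2193.
No other subset beats 985.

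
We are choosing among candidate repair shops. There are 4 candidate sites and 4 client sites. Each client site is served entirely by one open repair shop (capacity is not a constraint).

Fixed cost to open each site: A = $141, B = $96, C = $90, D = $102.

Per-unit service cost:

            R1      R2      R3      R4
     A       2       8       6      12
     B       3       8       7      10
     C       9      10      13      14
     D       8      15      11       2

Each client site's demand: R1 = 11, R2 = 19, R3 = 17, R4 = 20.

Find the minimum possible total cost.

For any fixed open set, each client site goes to its cheapest open site; total = fixed + service.
{B, D}: R1→B 3·11=33, R2→B 8·19=152, R3→B 7·17=119, R4→D 2·20=40. Service 344; fixed 198; total 542.
{A, D}: service 316 + fixed 243 = 559
{B}: R1→B 3·11=33, R2→B 8·19=152, R3→B 7·17=119, R4→B 10·20=200. Service 504; fixed 96; total 600.
{A, B, C, D}: service 316 + fixed 429 = 745
(All 15 nonempty subsets were checked; B and D is lowest.)

Minimum total cost: 542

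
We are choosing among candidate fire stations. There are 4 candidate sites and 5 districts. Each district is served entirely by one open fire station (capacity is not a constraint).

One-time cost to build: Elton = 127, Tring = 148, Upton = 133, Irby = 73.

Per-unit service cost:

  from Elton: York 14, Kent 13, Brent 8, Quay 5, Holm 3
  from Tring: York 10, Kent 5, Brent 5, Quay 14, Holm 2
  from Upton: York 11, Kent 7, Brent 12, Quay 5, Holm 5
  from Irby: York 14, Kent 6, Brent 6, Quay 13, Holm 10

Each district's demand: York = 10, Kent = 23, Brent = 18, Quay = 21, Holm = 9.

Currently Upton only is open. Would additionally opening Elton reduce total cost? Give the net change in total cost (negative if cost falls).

No — net change +37 (cost rises by 37).

Current service cost with {Upton}: 637.
Adding Elton: each district re-picks its cheapest; new service cost 547, saving 90.
Extra fixed cost: 127. Net change = 127 − 90 = 37.
(Totals: 770 → 807.)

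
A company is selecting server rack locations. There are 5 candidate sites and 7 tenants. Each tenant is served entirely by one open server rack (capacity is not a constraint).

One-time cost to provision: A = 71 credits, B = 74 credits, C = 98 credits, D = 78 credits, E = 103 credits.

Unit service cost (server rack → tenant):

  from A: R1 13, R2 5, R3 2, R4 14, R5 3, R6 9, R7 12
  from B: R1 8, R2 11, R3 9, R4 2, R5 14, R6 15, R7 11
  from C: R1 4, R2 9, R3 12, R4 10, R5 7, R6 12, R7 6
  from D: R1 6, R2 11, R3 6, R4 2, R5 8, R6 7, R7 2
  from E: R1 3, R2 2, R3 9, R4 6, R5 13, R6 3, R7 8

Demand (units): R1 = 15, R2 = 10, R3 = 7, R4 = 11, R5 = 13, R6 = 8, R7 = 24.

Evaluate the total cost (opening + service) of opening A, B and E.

Total cost: 604

Each tenant is assigned to its cheapest site among the open ones.
{A, B, E}: R1→E 3·15=45, R2→E 2·10=20, R3→A 2·7=14, R4→B 2·11=22, R5→A 3·13=39, R6→E 3·8=24, R7→E 8·24=192. Service 356; fixed 248; total 604.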